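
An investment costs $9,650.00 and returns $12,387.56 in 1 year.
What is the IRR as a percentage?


Formula: IRR = C1/C0 - 1
Substituting: IRR = $12,387.56 / $9,650.00 - 1
Ratio: 1.283685 - 1 = 0.283685
IRR = 28.3685%

28.3685%


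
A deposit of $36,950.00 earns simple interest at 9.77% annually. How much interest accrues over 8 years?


Formula: I = P * r * t
Substituting: I = $36,950.00 * 0.0977 * 8
Step: I = $36,950.00 * 0.7816
I = $28,880.12

$28,880.12


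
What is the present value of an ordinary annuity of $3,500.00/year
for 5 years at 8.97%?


Formula: PV = PMT * (1 - (1+r)^(-n)) / r
Discount factor: (1 + 0.0897)^(-5) = 0.650827
Bracket: 1 - 0.650827 = 0.349173
PV = $3,500.00 * 0.349173 / 0.0897 = $13,624.38

$13,624.38


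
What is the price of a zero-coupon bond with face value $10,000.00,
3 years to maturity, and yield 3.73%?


Formula: Price = FV / (1 + r)^n
Substituting: Price = $10,000.00 / (1 + 0.0373)^3
Discount factor: (1.0373)^3 = 1.116126
Price = $10,000.00 / 1.116126 = $8,959.56

$8,959.56


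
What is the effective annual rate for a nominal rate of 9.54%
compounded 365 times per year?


Formula: EAR = (1 + r/m)^m - 1
Period rate: r/m = 0.0954 / 365 = 0.000261
Compounding: (1 + 0.000261)^365 = 1.100085
EAR = 1.100085 - 1 = 0.100085

0.100085


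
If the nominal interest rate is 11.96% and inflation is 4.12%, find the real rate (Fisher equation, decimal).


Formula: (1 + r_real) = (1 + r_nom) / (1 + inflation)
Substituting: (1 + r_real) = 1.1196 / 1.0412
(1 + r_real) = 1.075298
r_real = 1.075298 - 1 = 0.075298

0.075298


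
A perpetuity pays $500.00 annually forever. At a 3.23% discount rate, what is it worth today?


Formula: PV = C / r
Substituting: PV = $500.00 / 0.0323
PV = $15,479.88

$15,479.88


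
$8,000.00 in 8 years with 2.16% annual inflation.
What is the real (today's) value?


Formula: Real value = nominal / (1 + inflation)^years
Price level: (1 + 0.0216)^8 = 1.186444
Real value = $8,000.00 / 1.186444 = $6,742.84

$6,742.84


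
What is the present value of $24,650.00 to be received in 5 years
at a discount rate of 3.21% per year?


Formula: PV = FV / (1 + r)^n
Substituting: PV = $24,650.00 / (1 + 0.0321)^5
Discount factor: (1.0321)^5 = 1.17114
PV = $24,650.00 / 1.17114 = $21,047.86

$21,047.86


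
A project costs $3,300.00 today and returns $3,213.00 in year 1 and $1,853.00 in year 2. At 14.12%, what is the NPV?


Formula: NPV = C0 + C1/(1+r) + C2/(1+r)^2
Discount C1: $3,213.00 / (1 + 0.1412) = $2,815.46
Discount C2: $1,853.00 / (1 + 0.1412)^2 = $1,422.83
NPV = -$3,300.00 + $2,815.46 + $1,422.83 = $938.28

$938.28


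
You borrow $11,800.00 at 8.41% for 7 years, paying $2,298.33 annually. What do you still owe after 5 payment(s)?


Formula: Balance = PV*(1+r)^k - PMT*((1+r)^k - 1)/r
Growth: (1 + 0.0841)^5 = 1.497431
Accumulated factor: ((1+r)^k - 1)/r = 5.914752
Balance = $11,800.00 * 1.497431 - $2,298.33 * 5.914752
Balance = $4,075.63

$4,075.63


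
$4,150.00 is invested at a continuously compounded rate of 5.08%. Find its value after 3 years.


Formula: FV = P * e^(r*t)
Exponent: r*t = 0.0508 * 3 = 0.1524
e^(0.1524) = 1.164626
FV = $4,150.00 * 1.164626 = $4,833.20

$4,833.20


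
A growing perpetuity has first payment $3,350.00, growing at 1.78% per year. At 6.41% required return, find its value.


Formula: PV = C / (r - g)
Spread: r - g = 0.0641 - 0.0178 = 0.0463
Substituting: PV = $3,350.00 / 0.0463
PV = $72,354.21

$72,354.21


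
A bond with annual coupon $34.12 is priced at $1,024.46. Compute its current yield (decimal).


Formula: Current yield = annual coupon / price
Substituting: CY = $34.12 / $1,024.46
CY = 0.033305

0.033305


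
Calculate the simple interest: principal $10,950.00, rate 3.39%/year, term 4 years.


Formula: I = P * r * t
Substituting: I = $10,950.00 * 0.0339 * 4
Step: I = $10,950.00 * 0.1356
I = $1,484.82

$1,484.82


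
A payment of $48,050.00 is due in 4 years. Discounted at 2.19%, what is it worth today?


Formula: PV = FV / (1 + r)^n
Substituting: PV = $48,050.00 / (1 + 0.0219)^4
Discount factor: (1.0219)^4 = 1.09052
PV = $48,050.00 / 1.09052 = $44,061.55

$44,061.55


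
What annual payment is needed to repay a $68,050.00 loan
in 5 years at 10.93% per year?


Formula: PMT = PV * r / (1 - (1+r)^(-n))
Denominator: 1 - (1 + 0.1093)^(-5) = 0.404674
Numerator: $68,050.00 * 0.1093 = 7437.865
PMT = 7437.865 / 0.404674 = $18,379.90

$18,379.90


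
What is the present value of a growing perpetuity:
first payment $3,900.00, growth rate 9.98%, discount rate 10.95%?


Formula: PV = C / (r - g)
Spread: r - g = 0.1095 - 0.0998 = 0.0097
Substituting: PV = $3,900.00 / 0.0097
PV = $402,061.86

$402,061.86


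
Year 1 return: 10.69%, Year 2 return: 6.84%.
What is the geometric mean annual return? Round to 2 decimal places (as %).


Formula: Geometric mean = ((1+r1)*(1+r2))^(1/2) - 1
Product: (1 + 0.1069) * (1 + 0.0684) = 1.1069 * 1.0684 = 1.182612
Square root: 1.182612^0.5 = 1.08748
Geometric mean = 1.08748 - 1 = 0.08748
As percentage: 8.75%

8.75%


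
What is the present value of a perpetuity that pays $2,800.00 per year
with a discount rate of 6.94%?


Formula: PV = C / r
Substituting: PV = $2,800.00 / 0.0694
PV = $40,345.82

$40,345.82


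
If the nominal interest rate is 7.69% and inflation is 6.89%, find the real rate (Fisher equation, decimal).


Formula: (1 + r_real) = (1 + r_nom) / (1 + inflation)
Substituting: (1 + r_real) = 1.0769 / 1.0689
(1 + r_real) = 1.007484
r_real = 1.007484 - 1 = 0.007484

0.007484


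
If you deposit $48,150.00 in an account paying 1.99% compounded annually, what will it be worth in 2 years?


Formula: FV = P * (1 + r)^n
Substituting: FV = $48,150.00 * (1 + 0.0199)^2
Growth factor: (1.0199)^2 = 1.040196
FV = $48,150.00 * 1.040196 = $50,085.44

$50,085.44


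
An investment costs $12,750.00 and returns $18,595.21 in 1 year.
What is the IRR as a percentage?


Formula: IRR = C1/C0 - 1
Substituting: IRR = $18,595.21 / $12,750.00 - 1
Ratio: 1.458448 - 1 = 0.458448
IRR = 45.8448%

45.8448%


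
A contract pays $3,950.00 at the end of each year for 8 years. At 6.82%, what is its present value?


Formula: PV = PMT * (1 - (1+r)^(-n)) / r
Discount factor: (1 + 0.0682)^(-8) = 0.589901
Bracket: 1 - 0.589901 = 0.410099
PV = $3,950.00 * 0.410099 / 0.0682 = $23,752.05

$23,752.05


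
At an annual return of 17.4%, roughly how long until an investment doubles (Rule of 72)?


Formula: Years ≈ 72 / r
Substituting: Years ≈ 72 / 17.4
Years ≈ 4.1

4.1 years


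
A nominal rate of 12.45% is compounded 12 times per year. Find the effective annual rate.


Formula: EAR = (1 + r/m)^m - 1
Period rate: r/m = 0.1245 / 12 = 0.010375
Compounding: (1 + 0.010375)^12 = 1.131856
EAR = 1.131856 - 1 = 0.131856

0.131856


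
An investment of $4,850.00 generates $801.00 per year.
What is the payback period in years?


Formula: Payback = investment / annual cash flow
Substituting: Payback = $4,850.00 / $801.00
Payback = 6.0549 years

6.0549 years


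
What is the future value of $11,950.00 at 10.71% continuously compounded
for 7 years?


Formula: FV = P * e^(r*t)
Exponent: r*t = 0.1071 * 7 = 0.7497
e^(0.7497) = 2.116365
FV = $11,950.00 * 2.116365 = $25,290.56

$25,290.56


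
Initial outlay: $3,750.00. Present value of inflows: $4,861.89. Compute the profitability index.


Formula: PI = PV(cash flows) / initial investment
Substituting: PI = $4,861.89 / $3,750.00
PI = 1.2965

1.2965


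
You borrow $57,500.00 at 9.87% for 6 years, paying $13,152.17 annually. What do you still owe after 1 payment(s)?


Formula: Balance = PV*(1+r)^k - PMT*((1+r)^k - 1)/r
Growth: (1 + 0.0987)^1 = 1.0987
Accumulated factor: ((1+r)^k - 1)/r = 1.0
Balance = $57,500.00 * 1.0987 - $13,152.17 * 1.0
Balance = $50,023.08

$50,023.08


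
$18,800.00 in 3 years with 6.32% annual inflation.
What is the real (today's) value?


Formula: Real value = nominal / (1 + inflation)^years
Price level: (1 + 0.0632)^3 = 1.201835
Real value = $18,800.00 / 1.201835 = $15,642.74

$15,642.74


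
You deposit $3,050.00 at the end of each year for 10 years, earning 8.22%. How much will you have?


Formula: FV = PMT * ((1+r)^n - 1) / r
Growth factor: (1 + 0.0822)^10 = 2.203308
Numerator: 2.203308 - 1 = 1.203308
FV = $3,050.00 * 1.203308 / 0.0822 = $44,648.31

$44,648.31


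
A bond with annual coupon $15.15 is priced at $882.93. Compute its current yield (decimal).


Formula: Current yield = annual coupon / price
Substituting: CY = $15.15 / $882.93
CY = 0.017159

0.017159


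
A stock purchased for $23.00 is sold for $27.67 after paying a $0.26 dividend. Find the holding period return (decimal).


Formula: HPR = (P1 - P0 + D) / P0
Gain: $27.67 - $23.00 + $0.26 = $4.93
HPR = $4.93 / $23.00 = 0.2143

0.2143


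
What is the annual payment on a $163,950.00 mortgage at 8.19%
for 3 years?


Formula: PMT = PV * r / (1 - (1+r)^(-n))
Denominator: 1 - (1 + 0.0819)^(-3) = 0.210343
Numerator: $163,950.00 * 0.0819 = 13427.505
PMT = 13427.505 / 0.210343 = $63,836.32

$63,836.32


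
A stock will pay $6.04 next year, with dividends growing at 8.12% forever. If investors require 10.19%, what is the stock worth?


Formula: P = D1 / (r - g)
Spread: r - g = 0.1019 - 0.0812 = 0.0207
Substituting: P = $6.04 / 0.0207
P = $291.79

$291.79


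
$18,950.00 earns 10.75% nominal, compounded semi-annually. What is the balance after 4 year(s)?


Formula: FV = P * (1 + r/m)^(m*t)
Period rate: r/m = 0.1075 / 2 = 0.05375
Total periods: m*t = 2 * 4 = 8
Growth factor: (1 + 0.05375)^8 = 1.5202
FV = $18,950.00 * 1.5202 = $28,807.79

$28,807.79


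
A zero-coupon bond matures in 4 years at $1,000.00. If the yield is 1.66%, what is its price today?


Formula: Price = FV / (1 + r)^n
Substituting: Price = $1,000.00 / (1 + 0.0166)^4
Discount factor: (1.0166)^4 = 1.068072
Price = $1,000.00 / 1.068072 = $936.27

$936.27


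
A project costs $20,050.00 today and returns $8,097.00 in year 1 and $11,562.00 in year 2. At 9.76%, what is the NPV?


Formula: NPV = C0 + C1/(1+r) + C2/(1+r)^2
Discount C1: $8,097.00 / (1 + 0.0976) = $7,377.00
Discount C2: $11,562.00 / (1 + 0.0976)^2 = $9,597.20
NPV = -$20,050.00 + $7,377.00 + $9,597.20 = -$3,075.79

-$3,075.79


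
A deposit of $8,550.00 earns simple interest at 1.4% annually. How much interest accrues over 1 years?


Formula: I = P * r * t
Substituting: I = $8,550.00 * 0.014 * 1
Step: I = $8,550.00 * 0.014
I = $119.70

$119.70


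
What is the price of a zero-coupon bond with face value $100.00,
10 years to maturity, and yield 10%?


Formula: Price = FV / (1 + r)^n
Substituting: Price = $100.00 / (1 + 0.1)^10
Discount factor: (1.1)^10 = 2.593742
Price = $100.00 / 2.593742 = $38.55

$38.55


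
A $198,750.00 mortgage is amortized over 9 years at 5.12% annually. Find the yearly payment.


Formula: PMT = PV * r / (1 - (1+r)^(-n))
Denominator: 1 - (1 + 0.0512)^(-9) = 0.361984
Numerator: $198,750.00 * 0.0512 = 10176.0
PMT = 10176.0 / 0.361984 = $28,111.77

$28,111.77


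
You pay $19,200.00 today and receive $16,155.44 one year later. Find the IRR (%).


Formula: IRR = C1/C0 - 1
Substituting: IRR = $16,155.44 / $19,200.00 - 1
Ratio: 0.841429 - 1 = -0.158571
IRR = -15.8571%

-15.8571%


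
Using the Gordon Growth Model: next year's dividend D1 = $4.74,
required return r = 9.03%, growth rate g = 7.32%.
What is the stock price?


Formula: P = D1 / (r - g)
Spread: r - g = 0.0903 - 0.0732 = 0.0171
Substituting: P = $4.74 / 0.0171
P = $277.19

$277.19


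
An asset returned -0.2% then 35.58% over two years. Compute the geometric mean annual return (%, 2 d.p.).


Formula: Geometric mean = ((1+r1)*(1+r2))^(1/2) - 1
Product: (1 + -0.002) * (1 + 0.3558) = 0.998 * 1.3558 = 1.353088
Square root: 1.353088^0.5 = 1.163223
Geometric mean = 1.163223 - 1 = 0.163223
As percentage: 16.32%

16.32%


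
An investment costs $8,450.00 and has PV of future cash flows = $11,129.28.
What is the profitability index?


Formula: PI = PV(cash flows) / initial investment
Substituting: PI = $11,129.28 / $8,450.00
PI = 1.3171

1.3171


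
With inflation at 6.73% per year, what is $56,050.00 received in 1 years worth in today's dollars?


Formula: Real value = nominal / (1 + inflation)^years
Price level: (1 + 0.0673)^1 = 1.0673
Real value = $56,050.00 / 1.0673 = $52,515.69

$52,515.69


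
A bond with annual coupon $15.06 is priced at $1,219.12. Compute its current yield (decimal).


Formula: Current yield = annual coupon / price
Substituting: CY = $15.06 / $1,219.12
CY = 0.012353

0.012353


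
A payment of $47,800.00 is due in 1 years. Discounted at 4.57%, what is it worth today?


Formula: PV = FV / (1 + r)^n
Substituting: PV = $47,800.00 / (1 + 0.0457)^1
Discount factor: (1.0457)^1 = 1.0457
PV = $47,800.00 / 1.0457 = $45,711.01

$45,711.01


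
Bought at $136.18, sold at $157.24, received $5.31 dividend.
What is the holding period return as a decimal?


Formula: HPR = (P1 - P0 + D) / P0
Gain: $157.24 - $136.18 + $5.31 = $26.37
HPR = $26.37 / $136.18 = 0.1936

0.1936


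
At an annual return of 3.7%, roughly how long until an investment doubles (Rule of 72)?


Formula: Years ≈ 72 / r
Substituting: Years ≈ 72 / 3.7
Years ≈ 19.5

19.5 years


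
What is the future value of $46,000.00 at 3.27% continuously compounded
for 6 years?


Formula: FV = P * e^(r*t)
Exponent: r*t = 0.0327 * 6 = 0.1962
e^(0.1962) = 1.21677
FV = $46,000.00 * 1.21677 = $55,971.43

$55,971.43


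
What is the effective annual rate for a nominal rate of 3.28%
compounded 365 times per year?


Formula: EAR = (1 + r/m)^m - 1
Period rate: r/m = 0.0328 / 365 = 9e-05
Compounding: (1 + 9e-05)^365 = 1.033342
EAR = 1.033342 - 1 = 0.033342

0.033342


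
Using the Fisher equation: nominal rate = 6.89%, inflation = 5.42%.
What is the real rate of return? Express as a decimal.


Formula: (1 + r_real) = (1 + r_nom) / (1 + inflation)
Substituting: (1 + r_real) = 1.0689 / 1.0542
(1 + r_real) = 1.013944
r_real = 1.013944 - 1 = 0.013944

0.013944


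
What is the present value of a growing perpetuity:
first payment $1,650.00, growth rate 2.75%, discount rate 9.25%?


Formula: PV = C / (r - g)
Spread: r - g = 0.0925 - 0.0275 = 0.065
Substituting: PV = $1,650.00 / 0.065
PV = $25,384.62

$25,384.62


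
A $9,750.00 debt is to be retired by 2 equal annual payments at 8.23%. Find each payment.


Formula: PMT = PV * r / (1 - (1+r)^(-n))
Denominator: 1 - (1 + 0.0823)^(-2) = 0.146301
Numerator: $9,750.00 * 0.0823 = 802.425
PMT = 802.425 / 0.146301 = $5,484.75

$5,484.75


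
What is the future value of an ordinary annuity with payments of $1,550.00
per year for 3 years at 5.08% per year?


Formula: FV = PMT * ((1+r)^n - 1) / r
Growth factor: (1 + 0.0508)^3 = 1.160273
Numerator: 1.160273 - 1 = 0.160273
FV = $1,550.00 * 0.160273 / 0.0508 = $4,890.22

$4,890.22


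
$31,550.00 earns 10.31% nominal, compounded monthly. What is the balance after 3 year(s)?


Formula: FV = P * (1 + r/m)^(m*t)
Period rate: r/m = 0.1031 / 12 = 0.008592
Total periods: m*t = 12 * 3 = 36
Growth factor: (1 + 0.008592)^36 = 1.360672
FV = $31,550.00 * 1.360672 = $42,929.21

$42,929.21


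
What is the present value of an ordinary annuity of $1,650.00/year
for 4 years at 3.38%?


Formula: PV = PMT * (1 - (1+r)^(-n)) / r
Discount factor: (1 + 0.0338)^(-4) = 0.875495
Bracket: 1 - 0.875495 = 0.124505
PV = $1,650.00 * 0.124505 / 0.0338 = $6,077.89

$6,077.89


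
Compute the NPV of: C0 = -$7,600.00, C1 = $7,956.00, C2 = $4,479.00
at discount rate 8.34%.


Formula: NPV = C0 + C1/(1+r) + C2/(1+r)^2
Discount C1: $7,956.00 / (1 + 0.0834) = $7,343.55
Discount C2: $4,479.00 / (1 + 0.0834)^2 = $3,815.96
NPV = -$7,600.00 + $7,343.55 + $3,815.96 = $3,559.50

$3,559.50


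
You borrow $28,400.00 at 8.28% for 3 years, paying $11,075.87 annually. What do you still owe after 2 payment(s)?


Formula: Balance = PV*(1+r)^k - PMT*((1+r)^k - 1)/r
Growth: (1 + 0.0828)^2 = 1.172456
Accumulated factor: ((1+r)^k - 1)/r = 2.0828
Balance = $28,400.00 * 1.172456 - $11,075.87 * 2.0828
Balance = $10,228.92

$10,228.92


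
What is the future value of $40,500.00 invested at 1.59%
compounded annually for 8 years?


Formula: FV = P * (1 + r)^n
Substituting: FV = $40,500.00 * (1 + 0.0159)^8
Growth factor: (1.0159)^8 = 1.134508
FV = $40,500.00 * 1.134508 = $45,947.59

$45,947.59


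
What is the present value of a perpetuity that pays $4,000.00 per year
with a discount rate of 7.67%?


Formula: PV = C / r
Substituting: PV = $4,000.00 / 0.0767
PV = $52,151.24

$52,151.24


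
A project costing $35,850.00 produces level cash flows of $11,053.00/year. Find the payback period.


Formula: Payback = investment / annual cash flow
Substituting: Payback = $35,850.00 / $11,053.00
Payback = 3.2435 years

3.2435 years


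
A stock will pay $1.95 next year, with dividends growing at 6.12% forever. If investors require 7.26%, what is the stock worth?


Formula: P = D1 / (r - g)
Spread: r - g = 0.0726 - 0.0612 = 0.0114
Substituting: P = $1.95 / 0.0114
P = $171.05

$171.05


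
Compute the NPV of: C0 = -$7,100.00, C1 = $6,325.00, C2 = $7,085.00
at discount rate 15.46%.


Formula: NPV = C0 + C1/(1+r) + C2/(1+r)^2
Discount C1: $6,325.00 / (1 + 0.1546) = $5,478.09
Discount C2: $7,085.00 / (1 + 0.1546)^2 = $5,314.68
NPV = -$7,100.00 + $5,478.09 + $5,314.68 = $3,692.76

$3,692.76


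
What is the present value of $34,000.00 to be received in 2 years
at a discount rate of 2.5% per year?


Formula: PV = FV / (1 + r)^n
Substituting: PV = $34,000.00 / (1 + 0.025)^2
Discount factor: (1.025)^2 = 1.050625
PV = $34,000.00 / 1.050625 = $32,361.69

$32,361.69


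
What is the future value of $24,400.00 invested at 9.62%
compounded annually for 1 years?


Formula: FV = P * (1 + r)^n
Substituting: FV = $24,400.00 * (1 + 0.0962)^1
Growth factor: (1.0962)^1 = 1.0962
FV = $24,400.00 * 1.0962 = $26,747.28

$26,747.28


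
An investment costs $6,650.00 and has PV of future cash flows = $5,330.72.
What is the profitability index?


Formula: PI = PV(cash flows) / initial investment
Substituting: PI = $5,330.72 / $6,650.00
PI = 0.8016

0.8016


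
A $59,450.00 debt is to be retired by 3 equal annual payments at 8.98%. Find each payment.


Formula: PMT = PV * r / (1 - (1+r)^(-n))
Denominator: 1 - (1 + 0.0898)^(-3) = 0.227391
Numerator: $59,450.00 * 0.0898 = 5338.61
PMT = 5338.61 / 0.227391 = $23,477.63

$23,477.63


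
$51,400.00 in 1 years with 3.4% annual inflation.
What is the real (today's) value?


Formula: Real value = nominal / (1 + inflation)^years
Price level: (1 + 0.034)^1 = 1.034
Real value = $51,400.00 / 1.034 = $49,709.86

$49,709.86


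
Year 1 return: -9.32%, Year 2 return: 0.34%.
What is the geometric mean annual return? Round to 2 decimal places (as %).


Formula: Geometric mean = ((1+r1)*(1+r2))^(1/2) - 1
Product: (1 + -0.0932) * (1 + 0.0034) = 0.9068 * 1.0034 = 0.909883
Square root: 0.909883^0.5 = 0.953878
Geometric mean = 0.953878 - 1 = -0.046122
As percentage: -4.61%

-4.61%


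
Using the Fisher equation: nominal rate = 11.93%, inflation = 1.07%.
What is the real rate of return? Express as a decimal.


Formula: (1 + r_real) = (1 + r_nom) / (1 + inflation)
Substituting: (1 + r_real) = 1.1193 / 1.0107
(1 + r_real) = 1.10745
r_real = 1.10745 - 1 = 0.10745

0.10745


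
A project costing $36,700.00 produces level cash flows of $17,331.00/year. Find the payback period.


Formula: Payback = investment / annual cash flow
Substituting: Payback = $36,700.00 / $17,331.00
Payback = 2.1176 years

2.1176 years


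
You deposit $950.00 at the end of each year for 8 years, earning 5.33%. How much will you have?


Formula: FV = PMT * ((1+r)^n - 1) / r
Growth factor: (1 + 0.0533)^8 = 1.515014
Numerator: 1.515014 - 1 = 0.515014
FV = $950.00 * 0.515014 / 0.0533 = $9,179.43

$9,179.43


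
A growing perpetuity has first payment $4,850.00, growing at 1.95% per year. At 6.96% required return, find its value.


Formula: PV = C / (r - g)
Spread: r - g = 0.0696 - 0.0195 = 0.0501
Substituting: PV = $4,850.00 / 0.0501
PV = $96,806.39

$96,806.39


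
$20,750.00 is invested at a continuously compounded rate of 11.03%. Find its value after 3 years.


Formula: FV = P * e^(r*t)
Exponent: r*t = 0.1103 * 3 = 0.3309
e^(0.3309) = 1.392221
FV = $20,750.00 * 1.392221 = $28,888.58

$28,888.58


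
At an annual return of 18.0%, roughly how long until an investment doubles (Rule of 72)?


Formula: Years ≈ 72 / r
Substituting: Years ≈ 72 / 18.0
Years ≈ 4.0

4.0 years


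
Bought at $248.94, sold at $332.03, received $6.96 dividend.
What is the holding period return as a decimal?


Formula: HPR = (P1 - P0 + D) / P0
Gain: $332.03 - $248.94 + $6.96 = $90.05
HPR = $90.05 / $248.94 = 0.3617

0.3617


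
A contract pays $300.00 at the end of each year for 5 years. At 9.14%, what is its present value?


Formula: PV = PMT * (1 - (1+r)^(-n)) / r
Discount factor: (1 + 0.0914)^(-5) = 0.645774
Bracket: 1 - 0.645774 = 0.354226
PV = $300.00 * 0.354226 / 0.0914 = $1,162.67

$1,162.67


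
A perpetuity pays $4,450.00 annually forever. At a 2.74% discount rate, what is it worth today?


Formula: PV = C / r
Substituting: PV = $4,450.00 / 0.0274
PV = $162,408.76

$162,408.76


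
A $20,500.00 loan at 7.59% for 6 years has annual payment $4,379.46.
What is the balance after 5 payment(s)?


Formula: Balance = PV*(1+r)^k - PMT*((1+r)^k - 1)/r
Growth: (1 + 0.0759)^5 = 1.441649
Accumulated factor: ((1+r)^k - 1)/r = 5.818828
Balance = $20,500.00 * 1.441649 - $4,379.46 * 5.818828
Balance = $4,070.48

$4,070.48


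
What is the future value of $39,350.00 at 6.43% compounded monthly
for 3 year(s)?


Formula: FV = P * (1 + r/m)^(m*t)
Period rate: r/m = 0.0643 / 12 = 0.005358
Total periods: m*t = 12 * 3 = 36
Growth factor: (1 + 0.005358)^36 = 1.212137
FV = $39,350.00 * 1.212137 = $47,697.60

$47,697.60


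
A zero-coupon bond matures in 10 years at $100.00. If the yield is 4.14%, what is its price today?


Formula: Price = FV / (1 + r)^n
Substituting: Price = $100.00 / (1 + 0.0414)^10
Discount factor: (1.0414)^10 = 1.500292
Price = $100.00 / 1.500292 = $66.65

$66.65


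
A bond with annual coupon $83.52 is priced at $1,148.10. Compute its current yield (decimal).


Formula: Current yield = annual coupon / price
Substituting: CY = $83.52 / $1,148.10
CY = 0.072746

0.072746


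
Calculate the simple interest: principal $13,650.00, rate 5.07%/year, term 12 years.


Formula: I = P * r * t
Substituting: I = $13,650.00 * 0.0507 * 12
Step: I = $13,650.00 * 0.6084
I = $8,304.66

$8,304.66


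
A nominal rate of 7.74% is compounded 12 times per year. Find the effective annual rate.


Formula: EAR = (1 + r/m)^m - 1
Period rate: r/m = 0.0774 / 12 = 0.00645
Compounding: (1 + 0.00645)^12 = 1.080206
EAR = 1.080206 - 1 = 0.080206

0.080206


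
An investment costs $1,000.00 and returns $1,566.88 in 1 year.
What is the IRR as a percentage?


Formula: IRR = C1/C0 - 1
Substituting: IRR = $1,566.88 / $1,000.00 - 1
Ratio: 1.56688 - 1 = 0.56688
IRR = 56.688%

56.688%


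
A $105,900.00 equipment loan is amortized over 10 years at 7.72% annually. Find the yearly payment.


Formula: PMT = PV * r / (1 - (1+r)^(-n))
Denominator: 1 - (1 + 0.0772)^(-10) = 0.524625
Numerator: $105,900.00 * 0.0772 = 8175.48
PMT = 8175.48 / 0.524625 = $15,583.48

$15,583.48


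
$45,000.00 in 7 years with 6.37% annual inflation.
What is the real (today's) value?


Formula: Real value = nominal / (1 + inflation)^years
Price level: (1 + 0.0637)^7 = 1.540757
Real value = $45,000.00 / 1.540757 = $29,206.42

$29,206.42


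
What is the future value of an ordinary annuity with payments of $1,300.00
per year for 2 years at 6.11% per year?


Formula: FV = PMT * ((1+r)^n - 1) / r
Growth factor: (1 + 0.0611)^2 = 1.125933
Numerator: 1.125933 - 1 = 0.125933
FV = $1,300.00 * 0.125933 / 0.0611 = $2,679.43

$2,679.43


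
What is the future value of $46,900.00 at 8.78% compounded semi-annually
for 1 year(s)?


Formula: FV = P * (1 + r/m)^(m*t)
Period rate: r/m = 0.0878 / 2 = 0.0439
Total periods: m*t = 2 * 1 = 2
Growth factor: (1 + 0.0439)^2 = 1.089727
FV = $46,900.00 * 1.089727 = $51,108.21

$51,108.21


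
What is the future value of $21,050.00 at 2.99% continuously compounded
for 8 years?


Formula: FV = P * e^(r*t)
Exponent: r*t = 0.0299 * 8 = 0.2392
e^(0.2392) = 1.270233
FV = $21,050.00 * 1.270233 = $26,738.40

$26,738.40


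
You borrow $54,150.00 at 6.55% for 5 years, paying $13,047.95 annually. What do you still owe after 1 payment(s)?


Formula: Balance = PV*(1+r)^k - PMT*((1+r)^k - 1)/r
Growth: (1 + 0.0655)^1 = 1.0655
Accumulated factor: ((1+r)^k - 1)/r = 1.0
Balance = $54,150.00 * 1.0655 - $13,047.95 * 1.0
Balance = $44,648.88

$44,648.88


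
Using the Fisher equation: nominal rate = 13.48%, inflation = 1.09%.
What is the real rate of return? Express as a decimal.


Formula: (1 + r_real) = (1 + r_nom) / (1 + inflation)
Substituting: (1 + r_real) = 1.1348 / 1.0109
(1 + r_real) = 1.122564
r_real = 1.122564 - 1 = 0.122564

0.122564


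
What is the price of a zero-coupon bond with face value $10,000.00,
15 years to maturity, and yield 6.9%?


Formula: Price = FV / (1 + r)^n
Substituting: Price = $10,000.00 / (1 + 0.069)^15
Discount factor: (1.069)^15 = 2.720606
Price = $10,000.00 / 2.720606 = $3,675.65

$3,675.65


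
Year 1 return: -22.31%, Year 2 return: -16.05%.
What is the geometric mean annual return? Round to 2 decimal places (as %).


Formula: Geometric mean = ((1+r1)*(1+r2))^(1/2) - 1
Product: (1 + -0.2231) * (1 + -0.1605) = 0.7769 * 0.8395 = 0.652208
Square root: 0.652208^0.5 = 0.807594
Geometric mean = 0.807594 - 1 = -0.192406
As percentage: -19.24%

-19.24%


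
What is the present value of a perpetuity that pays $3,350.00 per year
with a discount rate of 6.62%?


Formula: PV = C / r
Substituting: PV = $3,350.00 / 0.0662
PV = $50,604.23

$50,604.23


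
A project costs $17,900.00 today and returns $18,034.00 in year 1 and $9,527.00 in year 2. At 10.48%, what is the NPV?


Formula: NPV = C0 + C1/(1+r) + C2/(1+r)^2
Discount C1: $18,034.00 / (1 + 0.1048) = $16,323.32
Discount C2: $9,527.00 / (1 + 0.1048)^2 = $7,805.29
NPV = -$17,900.00 + $16,323.32 + $7,805.29 = $6,228.60

$6,228.60


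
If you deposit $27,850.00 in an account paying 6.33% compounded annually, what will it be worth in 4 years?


Formula: FV = P * (1 + r)^n
Substituting: FV = $27,850.00 * (1 + 0.0633)^4
Growth factor: (1.0633)^4 = 1.278272
FV = $27,850.00 * 1.278272 = $35,599.87

$35,599.87


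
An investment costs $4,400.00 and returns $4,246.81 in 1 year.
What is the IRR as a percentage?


Formula: IRR = C1/C0 - 1
Substituting: IRR = $4,246.81 / $4,400.00 - 1
Ratio: 0.965184 - 1 = -0.034816
IRR = -3.4816%

-3.4816%


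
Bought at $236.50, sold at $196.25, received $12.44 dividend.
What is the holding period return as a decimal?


Formula: HPR = (P1 - P0 + D) / P0
Gain: $196.25 - $236.50 + $12.44 = -$27.81
HPR = -$27.81 / $236.50 = -0.1176

-0.1176


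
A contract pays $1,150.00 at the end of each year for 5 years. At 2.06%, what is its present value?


Formula: PV = PMT * (1 - (1+r)^(-n)) / r
Discount factor: (1 + 0.0206)^(-5) = 0.903072
Bracket: 1 - 0.903072 = 0.096928
PV = $1,150.00 * 0.096928 / 0.0206 = $5,411.05

$5,411.05


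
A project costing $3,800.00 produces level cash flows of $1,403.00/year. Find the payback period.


Formula: Payback = investment / annual cash flow
Substituting: Payback = $3,800.00 / $1,403.00
Payback = 2.7085 years

2.7085 years


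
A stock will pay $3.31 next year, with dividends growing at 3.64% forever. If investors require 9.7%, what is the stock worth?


Formula: P = D1 / (r - g)
Spread: r - g = 0.097 - 0.0364 = 0.0606
Substituting: P = $3.31 / 0.0606
P = $54.62

$54.62


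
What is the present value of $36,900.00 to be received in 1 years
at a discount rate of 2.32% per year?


Formula: PV = FV / (1 + r)^n
Substituting: PV = $36,900.00 / (1 + 0.0232)^1
Discount factor: (1.0232)^1 = 1.0232
PV = $36,900.00 / 1.0232 = $36,063.33

$36,063.33


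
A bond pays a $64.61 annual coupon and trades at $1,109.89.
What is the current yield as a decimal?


Formula: Current yield = annual coupon / price
Substituting: CY = $64.61 / $1,109.89
CY = 0.058213

0.058213


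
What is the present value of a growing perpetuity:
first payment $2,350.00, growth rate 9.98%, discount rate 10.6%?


Formula: PV = C / (r - g)
Spread: r - g = 0.106 - 0.0998 = 0.0062
Substituting: PV = $2,350.00 / 0.0062
PV = $379,032.26

$379,032.26


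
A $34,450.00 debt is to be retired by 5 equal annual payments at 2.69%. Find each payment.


Formula: PMT = PV * r / (1 - (1+r)^(-n))
Denominator: 1 - (1 + 0.0269)^(-5) = 0.124292
Numerator: $34,450.00 * 0.0269 = 926.705
PMT = 926.705 / 0.124292 = $7,455.86

$7,455.86


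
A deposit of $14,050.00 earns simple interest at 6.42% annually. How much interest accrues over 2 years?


Formula: I = P * r * t
Substituting: I = $14,050.00 * 0.0642 * 2
Step: I = $14,050.00 * 0.1284
I = $1,804.02

$1,804.02


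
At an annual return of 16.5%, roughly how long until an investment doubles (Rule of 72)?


Formula: Years ≈ 72 / r
Substituting: Years ≈ 72 / 16.5
Years ≈ 4.4

4.4 years


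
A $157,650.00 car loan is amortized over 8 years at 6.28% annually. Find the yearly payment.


Formula: PMT = PV * r / (1 - (1+r)^(-n))
Denominator: 1 - (1 + 0.0628)^(-8) = 0.38569
Numerator: $157,650.00 * 0.0628 = 9900.42
PMT = 9900.42 / 0.38569 = $25,669.38

$25,669.38


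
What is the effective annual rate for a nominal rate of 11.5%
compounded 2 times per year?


Formula: EAR = (1 + r/m)^m - 1
Period rate: r/m = 0.115 / 2 = 0.0575
Compounding: (1 + 0.0575)^2 = 1.118306
EAR = 1.118306 - 1 = 0.118306

0.118306


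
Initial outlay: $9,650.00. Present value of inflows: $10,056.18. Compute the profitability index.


Formula: PI = PV(cash flows) / initial investment
Substituting: PI = $10,056.18 / $9,650.00
PI = 1.0421

1.0421


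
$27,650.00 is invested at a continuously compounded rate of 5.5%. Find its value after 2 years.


Formula: FV = P * e^(r*t)
Exponent: r*t = 0.055 * 2 = 0.11
e^(0.11) = 1.116278
FV = $27,650.00 * 1.116278 = $30,865.09

$30,865.09


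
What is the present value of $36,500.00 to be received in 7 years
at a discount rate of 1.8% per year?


Formula: PV = FV / (1 + r)^n
Substituting: PV = $36,500.00 / (1 + 0.018)^7
Discount factor: (1.018)^7 = 1.133012
PV = $36,500.00 / 1.133012 = $32,215.02

$32,215.02


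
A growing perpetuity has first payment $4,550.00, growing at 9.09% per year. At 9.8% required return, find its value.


Formula: PV = C / (r - g)
Spread: r - g = 0.098 - 0.0909 = 0.0071
Substituting: PV = $4,550.00 / 0.0071
PV = $640,845.07

$640,845.07


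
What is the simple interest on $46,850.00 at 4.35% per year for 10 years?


Formula: I = P * r * t
Substituting: I = $46,850.00 * 0.0435 * 10
Step: I = $46,850.00 * 0.435
I = $20,379.75

$20,379.75


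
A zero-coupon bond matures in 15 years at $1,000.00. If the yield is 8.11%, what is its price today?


Formula: Price = FV / (1 + r)^n
Substituting: Price = $1,000.00 / (1 + 0.0811)^15
Discount factor: (1.0811)^15 = 3.22098
Price = $1,000.00 / 3.22098 = $310.46

$310.46


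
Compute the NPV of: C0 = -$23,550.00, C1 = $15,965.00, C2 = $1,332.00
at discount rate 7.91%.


Formula: NPV = C0 + C1/(1+r) + C2/(1+r)^2
Discount C1: $15,965.00 / (1 + 0.0791) = $14,794.74
Discount C2: $1,332.00 / (1 + 0.0791)^2 = $1,143.88
NPV = -$23,550.00 + $14,794.74 + $1,143.88 = -$7,611.38

-$7,611.38


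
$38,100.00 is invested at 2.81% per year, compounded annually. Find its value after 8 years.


Formula: FV = P * (1 + r)^n
Substituting: FV = $38,100.00 * (1 + 0.0281)^8
Growth factor: (1.0281)^8 = 1.248196
FV = $38,100.00 * 1.248196 = $47,556.28

$47,556.28


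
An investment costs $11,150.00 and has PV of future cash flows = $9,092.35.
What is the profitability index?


Formula: PI = PV(cash flows) / initial investment
Substituting: PI = $9,092.35 / $11,150.00
PI = 0.8155

0.8155


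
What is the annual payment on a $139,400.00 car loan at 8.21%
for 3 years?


Formula: PMT = PV * r / (1 - (1+r)^(-n))
Denominator: 1 - (1 + 0.0821)^(-3) = 0.21078
Numerator: $139,400.00 * 0.0821 = 11444.74
PMT = 11444.74 / 0.21078 = $54,296.96

$54,296.96


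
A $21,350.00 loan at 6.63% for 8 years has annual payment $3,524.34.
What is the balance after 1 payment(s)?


Formula: Balance = PV*(1+r)^k - PMT*((1+r)^k - 1)/r
Growth: (1 + 0.0663)^1 = 1.0663
Accumulated factor: ((1+r)^k - 1)/r = 1.0
Balance = $21,350.00 * 1.0663 - $3,524.34 * 1.0
Balance = $19,241.17

$19,241.17


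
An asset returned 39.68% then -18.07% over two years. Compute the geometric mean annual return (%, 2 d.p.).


Formula: Geometric mean = ((1+r1)*(1+r2))^(1/2) - 1
Product: (1 + 0.3968) * (1 + -0.1807) = 1.3968 * 0.8193 = 1.144398
Square root: 1.144398^0.5 = 1.069766
Geometric mean = 1.069766 - 1 = 0.069766
As percentage: 6.98%

6.98%


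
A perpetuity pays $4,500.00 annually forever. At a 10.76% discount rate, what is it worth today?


Formula: PV = C / r
Substituting: PV = $4,500.00 / 0.1076
PV = $41,821.56

$41,821.56


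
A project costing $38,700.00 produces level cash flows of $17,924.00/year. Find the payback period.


Formula: Payback = investment / annual cash flow
Substituting: Payback = $38,700.00 / $17,924.00
Payback = 2.1591 years

2.1591 years


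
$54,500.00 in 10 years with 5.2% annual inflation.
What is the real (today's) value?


Formula: Real value = nominal / (1 + inflation)^years
Price level: (1 + 0.052)^10 = 1.660188
Real value = $54,500.00 / 1.660188 = $32,827.60

$32,827.60


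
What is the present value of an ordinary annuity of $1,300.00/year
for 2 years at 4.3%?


Formula: PV = PMT * (1 - (1+r)^(-n)) / r
Discount factor: (1 + 0.043)^(-2) = 0.919245
Bracket: 1 - 0.919245 = 0.080755
PV = $1,300.00 * 0.080755 / 0.043 = $2,441.42

$2,441.42


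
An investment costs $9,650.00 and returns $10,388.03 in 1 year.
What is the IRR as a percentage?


Formula: IRR = C1/C0 - 1
Substituting: IRR = $10,388.03 / $9,650.00 - 1
Ratio: 1.07648 - 1 = 0.07648
IRR = 7.648%

7.648%


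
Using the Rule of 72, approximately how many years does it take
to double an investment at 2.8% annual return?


Formula: Years ≈ 72 / r
Substituting: Years ≈ 72 / 2.8
Years ≈ 25.7

25.7 years


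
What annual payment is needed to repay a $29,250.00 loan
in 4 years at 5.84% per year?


Formula: PMT = PV * r / (1 - (1+r)^(-n))
Denominator: 1 - (1 + 0.0584)^(-4) = 0.203106
Numerator: $29,250.00 * 0.0584 = 1708.2
PMT = 1708.2 / 0.203106 = $8,410.40

$8,410.40


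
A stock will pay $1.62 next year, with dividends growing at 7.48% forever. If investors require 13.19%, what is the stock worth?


Formula: P = D1 / (r - g)
Spread: r - g = 0.1319 - 0.0748 = 0.0571
Substituting: P = $1.62 / 0.0571
P = $28.37

$28.37


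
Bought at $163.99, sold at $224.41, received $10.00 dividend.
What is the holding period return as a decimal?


Formula: HPR = (P1 - P0 + D) / P0
Gain: $224.41 - $163.99 + $10.00 = $70.42
HPR = $70.42 / $163.99 = 0.4294

0.4294


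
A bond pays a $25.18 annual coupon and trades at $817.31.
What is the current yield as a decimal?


Formula: Current yield = annual coupon / price
Substituting: CY = $25.18 / $817.31
CY = 0.030808

0.030808


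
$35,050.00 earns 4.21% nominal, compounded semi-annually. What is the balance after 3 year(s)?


Formula: FV = P * (1 + r/m)^(m*t)
Period rate: r/m = 0.0421 / 2 = 0.02105
Total periods: m*t = 2 * 3 = 6
Growth factor: (1 + 0.02105)^6 = 1.133136
FV = $35,050.00 * 1.133136 = $39,716.42

$39,716.42


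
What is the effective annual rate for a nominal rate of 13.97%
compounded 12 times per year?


Formula: EAR = (1 + r/m)^m - 1
Period rate: r/m = 0.1397 / 12 = 0.011642
Compounding: (1 + 0.011642)^12 = 1.149001
EAR = 1.149001 - 1 = 0.149001

0.149001


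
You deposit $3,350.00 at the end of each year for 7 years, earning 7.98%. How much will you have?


Formula: FV = PMT * ((1+r)^n - 1) / r
Growth factor: (1 + 0.0798)^7 = 1.711604
Numerator: 1.711604 - 1 = 0.711604
FV = $3,350.00 * 0.711604 / 0.0798 = $29,873.10

$29,873.10


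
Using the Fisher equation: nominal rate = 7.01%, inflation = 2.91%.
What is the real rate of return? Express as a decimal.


Formula: (1 + r_real) = (1 + r_nom) / (1 + inflation)
Substituting: (1 + r_real) = 1.0701 / 1.0291
(1 + r_real) = 1.039841
r_real = 1.039841 - 1 = 0.039841

0.039841


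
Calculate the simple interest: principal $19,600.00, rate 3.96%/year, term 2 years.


Formula: I = P * r * t
Substituting: I = $19,600.00 * 0.0396 * 2
Step: I = $19,600.00 * 0.0792
I = $1,552.32

$1,552.32


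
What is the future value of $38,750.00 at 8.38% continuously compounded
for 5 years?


Formula: FV = P * e^(r*t)
Exponent: r*t = 0.0838 * 5 = 0.419
e^(0.419) = 1.52044
FV = $38,750.00 * 1.52044 = $58,917.06

$58,917.06


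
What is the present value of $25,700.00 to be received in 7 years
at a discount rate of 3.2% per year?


Formula: PV = FV / (1 + r)^n
Substituting: PV = $25,700.00 / (1 + 0.032)^7
Discount factor: (1.032)^7 = 1.246688
PV = $25,700.00 / 1.246688 = $20,614.62

$20,614.62


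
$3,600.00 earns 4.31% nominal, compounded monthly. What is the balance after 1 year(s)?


Formula: FV = P * (1 + r/m)^(m*t)
Period rate: r/m = 0.0431 / 12 = 0.003592
Total periods: m*t = 12 * 1 = 12
Growth factor: (1 + 0.003592)^12 = 1.043962
FV = $3,600.00 * 1.043962 = $3,758.26

$3,758.26


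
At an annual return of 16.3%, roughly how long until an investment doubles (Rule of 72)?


Formula: Years ≈ 72 / r
Substituting: Years ≈ 72 / 16.3
Years ≈ 4.4

4.4 years


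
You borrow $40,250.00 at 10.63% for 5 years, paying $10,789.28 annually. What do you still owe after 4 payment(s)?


Formula: Balance = PV*(1+r)^k - PMT*((1+r)^k - 1)/r
Growth: (1 + 0.1063)^4 = 1.49793
Accumulated factor: ((1+r)^k - 1)/r = 4.6842
Balance = $40,250.00 * 1.49793 - $10,789.28 * 4.6842
Balance = $9,752.56

$9,752.56


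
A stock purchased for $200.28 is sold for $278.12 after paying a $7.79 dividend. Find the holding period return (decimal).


Formula: HPR = (P1 - P0 + D) / P0
Gain: $278.12 - $200.28 + $7.79 = $85.63
HPR = $85.63 / $200.28 = 0.4276

0.4276


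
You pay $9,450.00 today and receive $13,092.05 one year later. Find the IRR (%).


Formula: IRR = C1/C0 - 1
Substituting: IRR = $13,092.05 / $9,450.00 - 1
Ratio: 1.385402 - 1 = 0.385402
IRR = 38.5402%

38.5402%


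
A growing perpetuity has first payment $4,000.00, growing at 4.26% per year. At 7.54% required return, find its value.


Formula: PV = C / (r - g)
Spread: r - g = 0.0754 - 0.0426 = 0.0328
Substituting: PV = $4,000.00 / 0.0328
PV = $121,951.22

$121,951.22


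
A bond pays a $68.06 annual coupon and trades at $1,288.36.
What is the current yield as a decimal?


Formula: Current yield = annual coupon / price
Substituting: CY = $68.06 / $1,288.36
CY = 0.052827

0.052827


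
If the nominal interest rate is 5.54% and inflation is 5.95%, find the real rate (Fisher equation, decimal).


Formula: (1 + r_real) = (1 + r_nom) / (1 + inflation)
Substituting: (1 + r_real) = 1.0554 / 1.0595
(1 + r_real) = 0.99613
r_real = 0.99613 - 1 = -0.00387

-0.00387


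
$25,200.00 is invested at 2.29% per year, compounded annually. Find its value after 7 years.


Formula: FV = P * (1 + r)^n
Substituting: FV = $25,200.00 * (1 + 0.0229)^7
Growth factor: (1.0229)^7 = 1.171743
FV = $25,200.00 * 1.171743 = $29,527.92

$29,527.92
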